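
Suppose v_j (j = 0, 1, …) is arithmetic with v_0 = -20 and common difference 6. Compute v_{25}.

130

v_j = -20 + (j - 0)·6.
v_{25} = -20 + 25·6 = 130.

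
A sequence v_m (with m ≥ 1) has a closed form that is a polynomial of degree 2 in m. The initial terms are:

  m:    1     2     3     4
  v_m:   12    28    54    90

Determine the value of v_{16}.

1st diffs: 16, 26, 36.
2nd diffs: 10, 10 (constant).
Newton forward-difference form: v_m = 12 + 16·C(m-1,1) + 10·C(m-1,2).
At m = 16: m-1 = 15, so v_{16} = 12 + 240 + 1050 = 1302.

1302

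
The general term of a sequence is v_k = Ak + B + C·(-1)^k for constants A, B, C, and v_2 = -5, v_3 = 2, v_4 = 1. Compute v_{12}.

Plug in k = 2, 3, 4: 2A + B + C = -5; 3A + B - C = 2; 4A + B + C = 1.
Subtracting the first from the second: A - 2C = 7.
Subtracting the second from the third: A + 2C = -1.
Solving: C = -2, A = 3, then B = -9.
Therefore v_{12} = 36 + (-9) + (-2)·1 = 25.

25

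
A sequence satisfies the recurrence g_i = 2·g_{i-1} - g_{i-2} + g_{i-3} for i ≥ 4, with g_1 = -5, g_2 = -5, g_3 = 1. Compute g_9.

g_4 = 2  g_5 = -2  g_6 = -5  g_7 = -6  g_8 = -9  g_9 = -17.

-17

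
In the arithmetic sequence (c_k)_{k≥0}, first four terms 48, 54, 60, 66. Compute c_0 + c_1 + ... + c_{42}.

7482

Common difference d = 6.
c_k = 48 + (k - 0)·6.
c_{42} = 300; S = 43·(48 + 300)/2 = 7482.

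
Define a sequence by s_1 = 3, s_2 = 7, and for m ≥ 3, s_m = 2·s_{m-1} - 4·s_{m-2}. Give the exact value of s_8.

448

Compute successive terms:
s_3 = 2; s_4 = -24; s_5 = -56; s_6 = -16; s_7 = 192; s_8 = 448.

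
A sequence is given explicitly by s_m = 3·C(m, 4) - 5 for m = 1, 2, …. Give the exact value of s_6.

40

C(6, 4) = 15, so s_6 = 40.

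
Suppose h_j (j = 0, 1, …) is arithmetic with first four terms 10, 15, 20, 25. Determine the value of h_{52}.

Common difference d = 5.
h_j = 10 + (j - 0)·5.
h_{52} = 10 + 52·5 = 270.

270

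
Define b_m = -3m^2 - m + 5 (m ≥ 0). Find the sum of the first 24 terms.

-13128

Over m = 0..23: Σm = 276, Σm² = 4324.
Total = (-3)·4324 + (-1)·276 + (5)·24 = -13128.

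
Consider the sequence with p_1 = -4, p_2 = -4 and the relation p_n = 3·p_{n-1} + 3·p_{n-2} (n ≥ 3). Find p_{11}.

Applying the relation repeatedly:
p_3 = -24;  p_4 = -84;  p_5 = -324;  p_6 = -1224;  p_7 = -4644;  p_8 = -17604;  p_9 = -66744;  p_{10} = -253044;  p_{11} = -959364.

-959364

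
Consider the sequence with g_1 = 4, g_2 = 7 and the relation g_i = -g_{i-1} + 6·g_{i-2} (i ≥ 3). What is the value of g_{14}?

Applying the relation repeatedly:
g_3 = 17  g_4 = 25  g_5 = 77  …  g_{11} = 15701  g_{12} = -27647  g_{13} = 121853  g_{14} = -287735.
(Characteristic roots are 2 and -3.)

-287735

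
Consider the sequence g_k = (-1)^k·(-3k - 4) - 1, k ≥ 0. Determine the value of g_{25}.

(-1)^25 = -1; -3k - 4 at k=25 is -79; so g_{25} = 78.

78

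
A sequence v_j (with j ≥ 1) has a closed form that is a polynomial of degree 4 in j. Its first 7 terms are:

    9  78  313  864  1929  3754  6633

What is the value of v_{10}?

25254

1st diffs: 69, 235, 551, 1065, 1825, 2879.
2nd diffs: 166, 316, 514, 760, 1054.
3rd diffs: 150, 198, 246, 294.
4th diffs: 48, 48, 48 (constant).
So v_j = 2j^4 + 5j^3 + 3j^2 - 5j + 4.
Evaluating at j = 10 gives v_{10} = 25254.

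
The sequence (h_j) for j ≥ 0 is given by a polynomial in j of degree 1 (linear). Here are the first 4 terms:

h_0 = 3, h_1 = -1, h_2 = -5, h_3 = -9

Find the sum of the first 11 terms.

-187

1st diffs: -4, -4, -4 (constant).
So h_j = -4j + 3.
Continuing: …, -13, -17, -21, -25, …, h_{10} = -37.
Summing j = 0..10 (11 terms) gives -187.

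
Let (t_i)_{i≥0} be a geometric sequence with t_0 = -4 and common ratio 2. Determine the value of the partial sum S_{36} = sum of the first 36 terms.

-274877906940

t_i = (-4)·2^(i-0).
S = (-4)·(2^36 - 1)/(2 - 1) = (-4)·(68719476736 - 1)/(1) = -274877906940.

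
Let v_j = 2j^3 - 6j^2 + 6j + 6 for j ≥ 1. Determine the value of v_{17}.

8200

v_{17} = 2·17^3 - 6·17^2 + 6·17 + 6 = 8200.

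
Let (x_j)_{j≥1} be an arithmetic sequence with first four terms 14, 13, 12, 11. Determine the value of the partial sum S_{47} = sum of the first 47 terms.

-423

Common difference d = -1.
x_j = 14 + (j - 1)·(-1).
x_{47} = -32; S = 47·(14 + (-32))/2 = -423.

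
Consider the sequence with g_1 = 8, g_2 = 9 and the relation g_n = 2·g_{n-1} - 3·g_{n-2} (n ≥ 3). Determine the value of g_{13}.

2172

Applying the relation repeatedly:
g_3 = -6  g_4 = -39  g_5 = -60  …  g_{10} = -687  g_{11} = -1950  g_{12} = -1839  g_{13} = 2172.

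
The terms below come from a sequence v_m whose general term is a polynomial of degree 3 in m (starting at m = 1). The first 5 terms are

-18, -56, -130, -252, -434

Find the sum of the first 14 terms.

-28826

1st diffs: -38, -74, -122, -182.
2nd diffs: -36, -48, -60.
3rd diffs: -12, -12 (constant).
Newton forward-difference form: v_m = -18 + (-38)·C(m-1,1) + (-36)·C(m-1,2) + (-12)·C(m-1,3).
Continuing: …, -688, -1026, -1460, -2002, …, v_{14} = -6752.
Summing m = 1..14 (14 terms) gives -28826.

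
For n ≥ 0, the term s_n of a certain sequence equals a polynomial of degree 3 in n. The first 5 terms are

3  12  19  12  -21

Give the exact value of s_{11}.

-1988

1st diffs: 9, 7, -7, -33.
2nd diffs: -2, -14, -26.
3rd diffs: -12, -12 (constant).
Newton forward-difference form: s_n = 3 + 9·C(n,1) + (-2)·C(n,2) + (-12)·C(n,3).
At n = 11: n = 11, so s_{11} = 3 + 99 - 110 - 1980 = -1988.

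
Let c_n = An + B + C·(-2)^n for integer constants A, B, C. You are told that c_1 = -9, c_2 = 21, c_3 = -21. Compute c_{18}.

At n = 1, 2, 3: A + B - 2C = -9; 2A + B + 4C = 21; 3A + B - 8C = -21.
Subtracting the first from the second: A + 6C = 30.
Subtracting the second from the third: A - 12C = -42.
Solving: C = 4, A = 6, then B = -7.
So c_n = 6·n + (-7) + 4·(-2)^n; at n=18 this is 1048677.

1048677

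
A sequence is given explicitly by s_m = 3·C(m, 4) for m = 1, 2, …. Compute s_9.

C(9, 4) = 126, so s_9 = 378.

378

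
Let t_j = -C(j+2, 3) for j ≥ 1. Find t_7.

C(9, 3) = 84, so t_7 = -84.

-84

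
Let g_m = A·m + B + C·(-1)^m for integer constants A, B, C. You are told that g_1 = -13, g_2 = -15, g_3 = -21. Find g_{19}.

Write the equations: A + B - C = -13; 2A + B + C = -15; 3A + B - C = -21.
Subtracting the first from the second: A + 2C = -2.
Subtracting the second from the third: A - 2C = -6.
Solving: C = 1, A = -4, then B = -8.
Therefore g_{19} = -76 + (-8) + 1·(-1) = -85.

-85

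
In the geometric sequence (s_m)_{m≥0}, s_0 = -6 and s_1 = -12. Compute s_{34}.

-103079215104

Common ratio r = 2.
s_m = (-6)·2^(m-0).
s_{34} = (-6)·2^34 = -103079215104.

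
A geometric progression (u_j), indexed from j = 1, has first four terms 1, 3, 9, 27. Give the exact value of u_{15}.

Common ratio r = 3.
u_j = 1·3^(j-1).
u_{15} = 1·3^14 = 4782969.

4782969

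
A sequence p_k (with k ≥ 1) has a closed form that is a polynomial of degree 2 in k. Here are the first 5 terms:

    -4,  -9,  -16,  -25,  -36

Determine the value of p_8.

-81

1st diffs: -5, -7, -9, -11.
2nd diffs: -2, -2, -2 (constant).
Newton forward-difference form: p_k = -4 + (-5)·C(k-1,1) + (-2)·C(k-1,2).
At k = 8: k-1 = 7, so p_8 = -4 - 35 - 42 = -81.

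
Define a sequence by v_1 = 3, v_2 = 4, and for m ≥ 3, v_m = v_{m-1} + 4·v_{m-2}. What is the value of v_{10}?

9952

Step forward from the initial values:
v_3 = 16  v_4 = 32  v_5 = 96  v_6 = 224  v_7 = 608  v_8 = 1504  v_9 = 3936  v_{10} = 9952.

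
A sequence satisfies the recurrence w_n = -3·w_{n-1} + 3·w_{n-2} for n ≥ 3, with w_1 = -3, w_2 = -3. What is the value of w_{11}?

83835

Iterate the recurrence:
w_3 = 0, w_4 = -9, w_5 = 27, w_6 = -108, w_7 = 405, w_8 = -1539, w_9 = 5832, w_{10} = -22113, w_{11} = 83835.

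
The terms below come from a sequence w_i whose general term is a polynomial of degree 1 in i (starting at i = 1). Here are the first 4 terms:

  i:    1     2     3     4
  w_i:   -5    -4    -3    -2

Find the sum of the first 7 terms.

-14

1st diffs: 1, 1, 1 (constant).
So w_i = i - 6.
Continuing: -1, 0, 1.
Summing i = 1..7 (7 terms) gives -14.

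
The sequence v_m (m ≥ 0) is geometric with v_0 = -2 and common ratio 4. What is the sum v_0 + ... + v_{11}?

v_m = (-2)·4^(m-0).
S = (-2)·(4^12 - 1)/(4 - 1) = (-2)·(16777216 - 1)/(3) = -11184810.

-11184810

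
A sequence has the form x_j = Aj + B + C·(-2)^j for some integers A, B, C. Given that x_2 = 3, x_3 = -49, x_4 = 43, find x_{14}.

65475

Plug in j = 2, 3, 4: 2A + B + 4C = 3; 3A + B - 8C = -49; 4A + B + 16C = 43.
Subtracting the first from the second: A - 12C = -52.
Subtracting the second from the third: A + 24C = 92.
Solving: C = 4, A = -4, then B = -5.
Therefore x_{14} = -56 + (-5) + 4·16384 = 65475.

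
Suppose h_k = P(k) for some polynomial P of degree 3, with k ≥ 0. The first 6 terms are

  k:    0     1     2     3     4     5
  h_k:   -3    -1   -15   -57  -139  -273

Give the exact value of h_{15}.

-7113

1st diffs: 2, -14, -42, -82, -134.
2nd diffs: -16, -28, -40, -52.
3rd diffs: -12, -12, -12 (constant).
Newton forward-difference form: h_k = -3 + 2·C(k,1) + (-16)·C(k,2) + (-12)·C(k,3).
At k = 15: k = 15, so h_{15} = -3 + 30 - 1680 - 5460 = -7113.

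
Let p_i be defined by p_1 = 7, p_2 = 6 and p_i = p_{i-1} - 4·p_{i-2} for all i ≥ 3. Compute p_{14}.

Step forward from the initial values:
p_3 = -22;  p_4 = -46;  p_5 = 42;  …;  p_{11} = 6618;  p_{12} = -2606;  p_{13} = -29078;  p_{14} = -18654.

-18654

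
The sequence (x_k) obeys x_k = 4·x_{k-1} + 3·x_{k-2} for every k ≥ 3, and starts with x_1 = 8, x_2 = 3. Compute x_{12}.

Iterate the recurrence:
x_3 = 36; x_4 = 153; x_5 = 720; x_6 = 3339; x_7 = 15516; x_8 = 72081; x_9 = 334872; x_{10} = 1555731; x_{11} = 7227540; x_{12} = 33577353.

33577353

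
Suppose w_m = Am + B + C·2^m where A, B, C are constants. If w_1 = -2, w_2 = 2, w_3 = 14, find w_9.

2006

At m = 1, 2, 3: A + B + 2C = -2; 2A + B + 4C = 2; 3A + B + 8C = 14.
Subtracting the first from the second: A + 2C = 4.
Subtracting the second from the third: A + 4C = 12.
Solving: C = 4, A = -4, then B = -6.
Hence w_9 = -4·9 + (-6) + 4·512 = 2006.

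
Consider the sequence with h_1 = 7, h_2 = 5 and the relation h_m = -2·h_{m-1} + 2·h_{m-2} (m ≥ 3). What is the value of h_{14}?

Iterate the recurrence:
h_3 = 4, h_4 = 2, h_5 = 4, …, h_{11} = 832, h_{12} = -2272, h_{13} = 6208, h_{14} = -16960.

-16960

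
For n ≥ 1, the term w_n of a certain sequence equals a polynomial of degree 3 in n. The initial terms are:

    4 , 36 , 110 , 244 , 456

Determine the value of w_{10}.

3316

1st diffs: 32, 74, 134, 212.
2nd diffs: 42, 60, 78.
3rd diffs: 18, 18 (constant).
Newton forward-difference form: w_n = 4 + 32·C(n-1,1) + 42·C(n-1,2) + 18·C(n-1,3).
At n = 10: n-1 = 9, so w_{10} = 4 + 288 + 1512 + 1512 = 3316.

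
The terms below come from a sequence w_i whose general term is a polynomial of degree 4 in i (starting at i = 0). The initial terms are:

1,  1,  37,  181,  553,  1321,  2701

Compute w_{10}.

1st diffs: 0, 36, 144, 372, 768, 1380.
2nd diffs: 36, 108, 228, 396, 612.
3rd diffs: 72, 120, 168, 216.
4th diffs: 48, 48, 48 (constant).
Newton forward-difference form: w_i = 1 + 36·C(i,2) + 72·C(i,3) + 48·C(i,4).
At i = 10: i = 10, so w_{10} = 1 + 1620 + 8640 + 10080 = 20341.

20341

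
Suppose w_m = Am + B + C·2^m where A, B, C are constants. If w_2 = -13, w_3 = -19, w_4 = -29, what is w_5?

-47

At m = 2, 3, 4: 2A + B + 4C = -13; 3A + B + 8C = -19; 4A + B + 16C = -29.
Subtracting the first from the second: A + 4C = -6.
Subtracting the second from the third: A + 8C = -10.
Solving: C = -1, A = -2, then B = -5.
Therefore w_5 = -10 + (-5) + (-1)·32 = -47.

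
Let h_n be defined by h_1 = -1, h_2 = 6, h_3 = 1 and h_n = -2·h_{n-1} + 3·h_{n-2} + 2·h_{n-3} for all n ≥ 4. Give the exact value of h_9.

-1285

Applying the relation repeatedly:
h_4 = 14;  h_5 = -13;  h_6 = 70;  h_7 = -151;  h_8 = 486;  h_9 = -1285.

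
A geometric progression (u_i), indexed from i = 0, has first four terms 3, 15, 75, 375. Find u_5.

Common ratio r = 5.
u_i = 3·5^(i-0).
u_5 = 3·5^5 = 9375.

9375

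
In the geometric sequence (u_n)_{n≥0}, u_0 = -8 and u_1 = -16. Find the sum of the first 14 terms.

Common ratio r = 2.
u_n = (-8)·2^(n-0).
S = (-8)·(2^14 - 1)/(2 - 1) = (-8)·(16384 - 1)/(1) = -131064.

-131064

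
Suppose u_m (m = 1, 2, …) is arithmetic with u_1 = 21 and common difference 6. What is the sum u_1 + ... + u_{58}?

u_m = 21 + (m - 1)·6.
u_{58} = 363; S = 58·(21 + 363)/2 = 11136.

11136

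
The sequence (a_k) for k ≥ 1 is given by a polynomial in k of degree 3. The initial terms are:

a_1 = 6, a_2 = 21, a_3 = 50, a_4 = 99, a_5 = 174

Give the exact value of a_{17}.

1st diffs: 15, 29, 49, 75.
2nd diffs: 14, 20, 26.
3rd diffs: 6, 6 (constant).
Newton forward-difference form: a_k = 6 + 15·C(k-1,1) + 14·C(k-1,2) + 6·C(k-1,3).
At k = 17: k-1 = 16, so a_{17} = 6 + 240 + 1680 + 3360 = 5286.

5286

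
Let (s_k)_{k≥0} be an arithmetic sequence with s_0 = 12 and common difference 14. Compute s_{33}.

474

s_k = 12 + (k - 0)·14.
s_{33} = 12 + 33·14 = 474.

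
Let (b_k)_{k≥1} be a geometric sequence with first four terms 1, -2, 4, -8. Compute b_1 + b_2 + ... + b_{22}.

-1398101

Common ratio r = -2.
b_k = 1·(-2)^(k-1).
S = 1·((-2)^22 - 1)/(-2 - 1) = 1·(4194304 - 1)/(-3) = -1398101.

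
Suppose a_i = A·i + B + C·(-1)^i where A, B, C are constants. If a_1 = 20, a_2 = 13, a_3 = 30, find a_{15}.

90

Plug in i = 1, 2, 3: A + B - C = 20; 2A + B + C = 13; 3A + B - C = 30.
Subtracting the first from the second: A + 2C = -7.
Subtracting the second from the third: A - 2C = 17.
Solving: C = -6, A = 5, then B = 9.
So a_i = 5·i + 9 + (-6)·(-1)^i; at i=15 this is 90.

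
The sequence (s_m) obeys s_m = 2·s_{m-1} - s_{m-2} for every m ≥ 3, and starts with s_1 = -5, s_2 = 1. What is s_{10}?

49

Step forward from the initial values:
s_3 = 7  s_4 = 13  s_5 = 19  s_6 = 25  s_7 = 31  s_8 = 37  s_9 = 43  s_{10} = 49.
(Characteristic roots are 1 and 1.)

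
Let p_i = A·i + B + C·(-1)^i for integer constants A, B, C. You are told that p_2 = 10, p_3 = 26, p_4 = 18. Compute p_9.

50

At i = 2, 3, 4: 2A + B + C = 10; 3A + B - C = 26; 4A + B + C = 18.
Subtracting the first from the second: A - 2C = 16.
Subtracting the second from the third: A + 2C = -8.
Solving: C = -6, A = 4, then B = 8.
Hence p_9 = 4·9 + 8 + (-6)·(-1) = 50.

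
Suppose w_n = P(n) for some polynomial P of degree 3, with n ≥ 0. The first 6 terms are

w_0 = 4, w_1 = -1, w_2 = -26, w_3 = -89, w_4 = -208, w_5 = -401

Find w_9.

-2273

1st diffs: -5, -25, -63, -119, -193.
2nd diffs: -20, -38, -56, -74.
3rd diffs: -18, -18, -18 (constant).
Newton forward-difference form: w_n = 4 + (-5)·C(n,1) + (-20)·C(n,2) + (-18)·C(n,3).
At n = 9: n = 9, so w_9 = 4 - 45 - 720 - 1512 = -2273.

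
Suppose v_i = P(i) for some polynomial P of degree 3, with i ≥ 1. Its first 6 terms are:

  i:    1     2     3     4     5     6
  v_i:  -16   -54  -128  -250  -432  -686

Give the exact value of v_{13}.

-5488

1st diffs: -38, -74, -122, -182, -254.
2nd diffs: -36, -48, -60, -72.
3rd diffs: -12, -12, -12 (constant).
Newton forward-difference form: v_i = -16 + (-38)·C(i-1,1) + (-36)·C(i-1,2) + (-12)·C(i-1,3).
At i = 13: i-1 = 12, so v_{13} = -16 - 456 - 2376 - 2640 = -5488.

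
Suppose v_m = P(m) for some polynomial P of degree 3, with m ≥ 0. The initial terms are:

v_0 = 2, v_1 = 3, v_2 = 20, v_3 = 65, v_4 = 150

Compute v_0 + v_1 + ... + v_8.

2910

1st diffs: 1, 17, 45, 85.
2nd diffs: 16, 28, 40.
3rd diffs: 12, 12 (constant).
Newton forward-difference form: v_m = 2 + 1·C(m,1) + 16·C(m,2) + 12·C(m,3).
Continuing: 287, 488, 765, 1130.
Summing m = 0..8 (9 terms) gives 2910.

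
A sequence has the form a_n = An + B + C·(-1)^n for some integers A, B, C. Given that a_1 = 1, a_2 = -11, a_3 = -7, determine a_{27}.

At n = 1, 2, 3: A + B - C = 1; 2A + B + C = -11; 3A + B - C = -7.
Subtracting the first from the second: A + 2C = -12.
Subtracting the second from the third: A - 2C = 4.
Solving: C = -4, A = -4, then B = 1.
So a_n = -4·n + 1 + (-4)·(-1)^n; at n=27 this is -103.

-103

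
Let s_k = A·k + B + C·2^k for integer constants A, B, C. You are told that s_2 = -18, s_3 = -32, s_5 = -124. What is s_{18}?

-1048546

Write the equations: 2A + B + 4C = -18; 3A + B + 8C = -32; 5A + B + 32C = -124.
Subtracting the first from the second: A + 4C = -14.
Subtracting the second from the third: 2A + 24C = -92.
Solving: C = -4, A = 2, then B = -6.
Therefore s_{18} = 36 + (-6) + (-4)·262144 = -1048546.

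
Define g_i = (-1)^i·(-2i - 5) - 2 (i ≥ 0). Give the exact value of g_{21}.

45

(-1)^21 = -1; -2i - 5 at i=21 is -47; so g_{21} = 45.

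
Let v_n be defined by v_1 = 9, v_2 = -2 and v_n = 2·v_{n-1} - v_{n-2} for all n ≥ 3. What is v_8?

Step forward from the initial values:
v_3 = -13, v_4 = -24, v_5 = -35, v_6 = -46, v_7 = -57, v_8 = -68.
(Characteristic roots are 1 and 1.)

-68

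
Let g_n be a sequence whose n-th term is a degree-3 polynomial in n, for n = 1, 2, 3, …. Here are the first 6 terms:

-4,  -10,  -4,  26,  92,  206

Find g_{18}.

9686

1st diffs: -6, 6, 30, 66, 114.
2nd diffs: 12, 24, 36, 48.
3rd diffs: 12, 12, 12 (constant).
Newton forward-difference form: g_n = -4 + (-6)·C(n-1,1) + 12·C(n-1,2) + 12·C(n-1,3).
At n = 18: n-1 = 17, so g_{18} = -4 - 102 + 1632 + 8160 = 9686.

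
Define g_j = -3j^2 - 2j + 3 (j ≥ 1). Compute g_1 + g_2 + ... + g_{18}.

-6615

Over j = 1..18: Σj = 171, Σj² = 2109.
Total = (-3)·2109 + (-2)·171 + (3)·18 = -6615.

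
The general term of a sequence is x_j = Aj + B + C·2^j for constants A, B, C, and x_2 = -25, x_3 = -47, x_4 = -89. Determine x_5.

-171

At j = 2, 3, 4: 2A + B + 4C = -25; 3A + B + 8C = -47; 4A + B + 16C = -89.
Subtracting the first from the second: A + 4C = -22.
Subtracting the second from the third: A + 8C = -42.
Solving: C = -5, A = -2, then B = -1.
So x_j = -2·j + (-1) + (-5)·2^j; at j=5 this is -171.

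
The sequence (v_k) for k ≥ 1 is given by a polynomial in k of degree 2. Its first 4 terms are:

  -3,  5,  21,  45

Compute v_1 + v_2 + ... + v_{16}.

5392

1st diffs: 8, 16, 24.
2nd diffs: 8, 8 (constant).
Newton forward-difference form: v_k = -3 + 8·C(k-1,1) + 8·C(k-1,2).
Continuing: …, 77, 117, 165, 221, …, v_{16} = 957.
Summing k = 1..16 (16 terms) gives 5392.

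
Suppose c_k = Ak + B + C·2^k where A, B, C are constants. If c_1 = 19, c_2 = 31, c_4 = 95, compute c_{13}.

40993

Write the equations: A + B + 2C = 19; 2A + B + 4C = 31; 4A + B + 16C = 95.
Subtracting the first from the second: A + 2C = 12.
Subtracting the second from the third: 2A + 12C = 64.
Solving: C = 5, A = 2, then B = 7.
Hence c_{13} = 2·13 + 7 + 5·8192 = 40993.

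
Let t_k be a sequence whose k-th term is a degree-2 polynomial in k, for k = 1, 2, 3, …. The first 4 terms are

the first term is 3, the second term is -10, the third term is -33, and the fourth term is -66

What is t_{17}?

1st diffs: -13, -23, -33.
2nd diffs: -10, -10 (constant).
So t_k = -5k^2 + 2k + 6.
Evaluating at k = 17 gives t_{17} = -1405.

-1405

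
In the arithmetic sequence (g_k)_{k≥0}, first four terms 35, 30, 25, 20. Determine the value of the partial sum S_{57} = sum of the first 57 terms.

Common difference d = -5.
g_k = 35 + (k - 0)·(-5).
g_{56} = -245; S = 57·(35 + (-245))/2 = -5985.

-5985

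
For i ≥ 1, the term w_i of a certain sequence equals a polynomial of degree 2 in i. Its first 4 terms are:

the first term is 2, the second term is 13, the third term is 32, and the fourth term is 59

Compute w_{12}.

1st diffs: 11, 19, 27.
2nd diffs: 8, 8 (constant).
So w_i = 4i^2 - i - 1.
Evaluating at i = 12 gives w_{12} = 563.

563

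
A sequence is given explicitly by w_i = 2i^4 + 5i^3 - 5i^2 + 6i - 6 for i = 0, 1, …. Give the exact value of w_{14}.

w_{14} = 2·14^4 + 5·14^3 - 5·14^2 + 6·14 - 6 = 89650.

89650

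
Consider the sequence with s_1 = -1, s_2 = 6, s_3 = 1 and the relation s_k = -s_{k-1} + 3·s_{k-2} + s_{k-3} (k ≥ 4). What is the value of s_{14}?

19772

Compute successive terms:
s_4 = 16, s_5 = -7, s_6 = 56, …, s_{11} = -1779, s_{12} = 4292, s_{13} = -8675, s_{14} = 19772.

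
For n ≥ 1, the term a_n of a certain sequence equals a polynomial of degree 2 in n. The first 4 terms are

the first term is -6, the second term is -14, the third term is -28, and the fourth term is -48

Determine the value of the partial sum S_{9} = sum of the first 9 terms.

1st diffs: -8, -14, -20.
2nd diffs: -6, -6 (constant).
Newton forward-difference form: a_n = -6 + (-8)·C(n-1,1) + (-6)·C(n-1,2).
Continuing: …, -74, -106, -144, -188, …, a_9 = -238.
Summing n = 1..9 (9 terms) gives -846.

-846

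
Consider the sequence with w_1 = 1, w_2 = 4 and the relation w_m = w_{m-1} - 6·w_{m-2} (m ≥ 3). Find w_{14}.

-97106

w_3 = -2  w_4 = -26  w_5 = -14  …  w_{11} = 13666  w_{12} = 3022  w_{13} = -78974  w_{14} = -97106.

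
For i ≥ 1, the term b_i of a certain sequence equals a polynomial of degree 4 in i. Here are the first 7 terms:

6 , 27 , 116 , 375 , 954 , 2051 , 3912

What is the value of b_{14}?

69075

1st diffs: 21, 89, 259, 579, 1097, 1861.
2nd diffs: 68, 170, 320, 518, 764.
3rd diffs: 102, 150, 198, 246.
4th diffs: 48, 48, 48 (constant).
So b_i = 2i^4 - 3i^3 + 2i^2 + 6i - 1.
Evaluating at i = 14 gives b_{14} = 69075.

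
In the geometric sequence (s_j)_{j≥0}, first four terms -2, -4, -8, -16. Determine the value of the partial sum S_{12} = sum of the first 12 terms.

-8190

Common ratio r = 2.
s_j = (-2)·2^(j-0).
S = (-2)·(2^12 - 1)/(2 - 1) = (-2)·(4096 - 1)/(1) = -8190.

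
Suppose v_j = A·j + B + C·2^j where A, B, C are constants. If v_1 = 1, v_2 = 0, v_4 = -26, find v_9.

-1489

Write the equations: A + B + 2C = 1; 2A + B + 4C = 0; 4A + B + 16C = -26.
Subtracting the first from the second: A + 2C = -1.
Subtracting the second from the third: 2A + 12C = -26.
Solving: C = -3, A = 5, then B = 2.
Hence v_9 = 5·9 + 2 + (-3)·512 = -1489.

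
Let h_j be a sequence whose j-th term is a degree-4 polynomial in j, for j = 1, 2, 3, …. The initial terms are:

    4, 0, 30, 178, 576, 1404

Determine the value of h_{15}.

81666

1st diffs: -4, 30, 148, 398, 828.
2nd diffs: 34, 118, 250, 430.
3rd diffs: 84, 132, 180.
4th diffs: 48, 48 (constant).
So h_j = 2j^4 - 6j^3 + 3j^2 - j + 6.
Evaluating at j = 15 gives h_{15} = 81666.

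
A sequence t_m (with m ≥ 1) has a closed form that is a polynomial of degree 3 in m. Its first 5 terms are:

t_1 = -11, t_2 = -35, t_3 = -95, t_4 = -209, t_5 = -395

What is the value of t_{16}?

-12341

1st diffs: -24, -60, -114, -186.
2nd diffs: -36, -54, -72.
3rd diffs: -18, -18 (constant).
Newton forward-difference form: t_m = -11 + (-24)·C(m-1,1) + (-36)·C(m-1,2) + (-18)·C(m-1,3).
At m = 16: m-1 = 15, so t_{16} = -11 - 360 - 3780 - 8190 = -12341.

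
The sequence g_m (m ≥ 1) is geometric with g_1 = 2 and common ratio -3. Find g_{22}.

-20920706406

g_m = 2·(-3)^(m-1).
g_{22} = 2·(-3)^21 = -20920706406.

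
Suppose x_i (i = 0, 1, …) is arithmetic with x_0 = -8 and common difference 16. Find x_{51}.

x_i = -8 + (i - 0)·16.
x_{51} = -8 + 51·16 = 808.

808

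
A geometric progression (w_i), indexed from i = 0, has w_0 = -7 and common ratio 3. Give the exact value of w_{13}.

-11160261

w_i = (-7)·3^(i-0).
w_{13} = (-7)·3^13 = -11160261.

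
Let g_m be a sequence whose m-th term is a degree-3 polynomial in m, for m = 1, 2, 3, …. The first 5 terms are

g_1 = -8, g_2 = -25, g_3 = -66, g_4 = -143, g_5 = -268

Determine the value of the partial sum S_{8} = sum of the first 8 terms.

-2724

1st diffs: -17, -41, -77, -125.
2nd diffs: -24, -36, -48.
3rd diffs: -12, -12 (constant).
Newton forward-difference form: g_m = -8 + (-17)·C(m-1,1) + (-24)·C(m-1,2) + (-12)·C(m-1,3).
Continuing: -453, -710, -1051.
Summing m = 1..8 (8 terms) gives -2724.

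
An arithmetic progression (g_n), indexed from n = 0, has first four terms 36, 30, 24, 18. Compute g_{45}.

-234

Common difference d = -6.
g_n = 36 + (n - 0)·(-6).
g_{45} = 36 + 45·(-6) = -234.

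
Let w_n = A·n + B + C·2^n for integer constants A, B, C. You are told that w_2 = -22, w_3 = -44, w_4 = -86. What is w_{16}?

At n = 2, 3, 4: 2A + B + 4C = -22; 3A + B + 8C = -44; 4A + B + 16C = -86.
Subtracting the first from the second: A + 4C = -22.
Subtracting the second from the third: A + 8C = -42.
Solving: C = -5, A = -2, then B = 2.
Therefore w_{16} = -32 + 2 + (-5)·65536 = -327710.

-327710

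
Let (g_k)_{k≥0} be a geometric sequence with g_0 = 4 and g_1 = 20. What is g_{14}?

24414062500

Common ratio r = 5.
g_k = 4·5^(k-0).
g_{14} = 4·5^14 = 24414062500.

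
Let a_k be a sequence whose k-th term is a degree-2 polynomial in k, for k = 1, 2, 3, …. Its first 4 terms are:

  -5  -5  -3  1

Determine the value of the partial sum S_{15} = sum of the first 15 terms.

1st diffs: 0, 2, 4.
2nd diffs: 2, 2 (constant).
Newton forward-difference form: a_k = -5 + 2·C(k-1,2).
Continuing: …, 7, 15, 25, 37, …, a_{15} = 177.
Summing k = 1..15 (15 terms) gives 835.

835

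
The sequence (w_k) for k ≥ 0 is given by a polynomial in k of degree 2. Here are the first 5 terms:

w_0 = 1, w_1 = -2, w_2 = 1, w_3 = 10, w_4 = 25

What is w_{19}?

970

1st diffs: -3, 3, 9, 15.
2nd diffs: 6, 6, 6 (constant).
So w_k = 3k^2 - 6k + 1.
Evaluating at k = 19 gives w_{19} = 970.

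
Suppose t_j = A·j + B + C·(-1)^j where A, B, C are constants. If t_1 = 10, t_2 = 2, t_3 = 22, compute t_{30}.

Write the equations: A + B - C = 10; 2A + B + C = 2; 3A + B - C = 22.
Subtracting the first from the second: A + 2C = -8.
Subtracting the second from the third: A - 2C = 20.
Solving: C = -7, A = 6, then B = -3.
So t_j = 6·j + (-3) + (-7)·(-1)^j; at j=30 this is 170.

170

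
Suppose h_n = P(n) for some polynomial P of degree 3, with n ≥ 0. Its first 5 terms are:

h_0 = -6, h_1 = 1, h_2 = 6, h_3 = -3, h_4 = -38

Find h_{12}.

1st diffs: 7, 5, -9, -35.
2nd diffs: -2, -14, -26.
3rd diffs: -12, -12 (constant).
So h_n = -2n^3 + 5n^2 + 4n - 6.
Evaluating at n = 12 gives h_{12} = -2694.

-2694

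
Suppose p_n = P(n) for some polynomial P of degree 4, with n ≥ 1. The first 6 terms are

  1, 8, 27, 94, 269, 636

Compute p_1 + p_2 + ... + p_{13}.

60619

1st diffs: 7, 19, 67, 175, 367.
2nd diffs: 12, 48, 108, 192.
3rd diffs: 36, 60, 84.
4th diffs: 24, 24 (constant).
Newton forward-difference form: p_n = 1 + 7·C(n-1,1) + 12·C(n-1,2) + 36·C(n-1,3) + 24·C(n-1,4).
Continuing: …, 1303, 2402, 4089, 6544, …, p_{13} = 20677.
Summing n = 1..13 (13 terms) gives 60619.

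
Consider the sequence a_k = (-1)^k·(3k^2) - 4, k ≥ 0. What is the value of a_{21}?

-1327

(-1)^21 = -1; 3k^2 at k=21 is 1323; so a_{21} = -1327.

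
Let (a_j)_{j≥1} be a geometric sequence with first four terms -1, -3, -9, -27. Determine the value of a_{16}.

Common ratio r = 3.
a_j = (-1)·3^(j-1).
a_{16} = (-1)·3^15 = -14348907.

-14348907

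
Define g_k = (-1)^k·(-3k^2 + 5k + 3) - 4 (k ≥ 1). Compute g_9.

(-1)^9 = -1; -3k^2 + 5k + 3 at k=9 is -195; so g_9 = 191.

191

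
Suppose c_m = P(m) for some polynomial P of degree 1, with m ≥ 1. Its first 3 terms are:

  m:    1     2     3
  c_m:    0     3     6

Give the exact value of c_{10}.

27

1st diffs: 3, 3 (constant).
So c_m = 3m - 3.
Evaluating at m = 10 gives c_{10} = 27.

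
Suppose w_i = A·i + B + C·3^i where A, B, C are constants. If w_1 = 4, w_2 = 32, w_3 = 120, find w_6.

Write the equations: A + B + 3C = 4; 2A + B + 9C = 32; 3A + B + 27C = 120.
Subtracting the first from the second: A + 6C = 28.
Subtracting the second from the third: A + 18C = 88.
Solving: C = 5, A = -2, then B = -9.
So w_i = -2·i + (-9) + 5·3^i; at i=6 this is 3624.

3624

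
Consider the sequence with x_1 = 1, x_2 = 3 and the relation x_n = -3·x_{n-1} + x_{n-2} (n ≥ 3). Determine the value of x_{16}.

x_3 = -8  x_4 = 27  x_5 = -89  …  x_{13} = -1260359  x_{14} = 4162683  x_{15} = -13748408  x_{16} = 45407907.

45407907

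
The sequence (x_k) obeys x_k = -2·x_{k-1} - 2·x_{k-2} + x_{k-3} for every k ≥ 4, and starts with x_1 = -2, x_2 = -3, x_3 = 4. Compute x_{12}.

-214

Compute successive terms:
x_4 = -4; x_5 = -3; x_6 = 18; x_7 = -34; x_8 = 29; x_9 = 28; x_{10} = -148; x_{11} = 269; x_{12} = -214.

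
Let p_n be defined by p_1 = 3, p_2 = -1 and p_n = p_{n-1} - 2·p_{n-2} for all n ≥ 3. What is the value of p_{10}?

Step forward from the initial values:
p_3 = -7; p_4 = -5; p_5 = 9; p_6 = 19; p_7 = 1; p_8 = -37; p_9 = -39; p_{10} = 35.

35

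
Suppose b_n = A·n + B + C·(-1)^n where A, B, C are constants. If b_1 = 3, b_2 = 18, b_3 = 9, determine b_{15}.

45

At n = 1, 2, 3: A + B - C = 3; 2A + B + C = 18; 3A + B - C = 9.
Subtracting the first from the second: A + 2C = 15.
Subtracting the second from the third: A - 2C = -9.
Solving: C = 6, A = 3, then B = 6.
Therefore b_{15} = 45 + 6 + 6·(-1) = 45.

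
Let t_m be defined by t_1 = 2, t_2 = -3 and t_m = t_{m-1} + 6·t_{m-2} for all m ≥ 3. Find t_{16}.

2810799

Applying the relation repeatedly:
t_3 = 9;  t_4 = -9;  t_5 = 45;  …;  t_{13} = 113661;  t_{14} = 304119;  t_{15} = 986085;  t_{16} = 2810799.
(Characteristic roots are 3 and -2.)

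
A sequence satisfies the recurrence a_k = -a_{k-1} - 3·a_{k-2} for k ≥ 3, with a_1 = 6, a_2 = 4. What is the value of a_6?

-86

Step forward from the initial values:
a_3 = -22, a_4 = 10, a_5 = 56, a_6 = -86.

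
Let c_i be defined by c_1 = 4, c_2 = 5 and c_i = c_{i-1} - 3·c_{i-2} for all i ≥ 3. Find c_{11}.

1043

Step forward from the initial values:
c_3 = -7; c_4 = -22; c_5 = -1; c_6 = 65; c_7 = 68; c_8 = -127; c_9 = -331; c_{10} = 50; c_{11} = 1043.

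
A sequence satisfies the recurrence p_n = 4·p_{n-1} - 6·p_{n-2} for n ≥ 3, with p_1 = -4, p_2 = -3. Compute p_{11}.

p_3 = 12;  p_4 = 66;  p_5 = 192;  p_6 = 372;  p_7 = 336;  p_8 = -888;  p_9 = -5568;  p_{10} = -16944;  p_{11} = -34368.

-34368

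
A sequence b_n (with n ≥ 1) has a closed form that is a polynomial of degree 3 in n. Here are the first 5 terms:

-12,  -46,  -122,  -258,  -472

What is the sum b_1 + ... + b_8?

-4660

1st diffs: -34, -76, -136, -214.
2nd diffs: -42, -60, -78.
3rd diffs: -18, -18 (constant).
Newton forward-difference form: b_n = -12 + (-34)·C(n-1,1) + (-42)·C(n-1,2) + (-18)·C(n-1,3).
Continuing: -782, -1206, -1762.
Summing n = 1..8 (8 terms) gives -4660.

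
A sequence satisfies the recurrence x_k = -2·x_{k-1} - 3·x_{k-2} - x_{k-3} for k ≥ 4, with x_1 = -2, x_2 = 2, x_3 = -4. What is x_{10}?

52

x_4 = 4; x_5 = 2; x_6 = -12; x_7 = 14; x_8 = 6; x_9 = -42; x_{10} = 52.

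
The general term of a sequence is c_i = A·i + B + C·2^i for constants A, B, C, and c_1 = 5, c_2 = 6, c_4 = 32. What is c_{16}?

At i = 1, 2, 4: A + B + 2C = 5; 2A + B + 4C = 6; 4A + B + 16C = 32.
Subtracting the first from the second: A + 2C = 1.
Subtracting the second from the third: 2A + 12C = 26.
Solving: C = 3, A = -5, then B = 4.
So c_i = -5·i + 4 + 3·2^i; at i=16 this is 196532.

196532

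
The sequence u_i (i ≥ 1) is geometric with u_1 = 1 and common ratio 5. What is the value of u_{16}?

30517578125

u_i = 1·5^(i-1).
u_{16} = 1·5^15 = 30517578125.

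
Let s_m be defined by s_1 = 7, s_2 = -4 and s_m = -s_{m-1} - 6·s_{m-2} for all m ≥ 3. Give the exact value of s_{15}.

1907062

s_3 = -38, s_4 = 62, s_5 = 166, …, s_{12} = 100262, s_{13} = -261098, s_{14} = -340474, s_{15} = 1907062.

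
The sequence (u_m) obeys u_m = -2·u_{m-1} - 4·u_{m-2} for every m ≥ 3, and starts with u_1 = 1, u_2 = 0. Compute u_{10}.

512

u_3 = -4, u_4 = 8, u_5 = 0, u_6 = -32, u_7 = 64, u_8 = 0, u_9 = -256, u_{10} = 512.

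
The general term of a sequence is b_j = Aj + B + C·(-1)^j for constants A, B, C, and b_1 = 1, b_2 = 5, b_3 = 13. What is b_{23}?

133

Write the equations: A + B - C = 1; 2A + B + C = 5; 3A + B - C = 13.
Subtracting the first from the second: A + 2C = 4.
Subtracting the second from the third: A - 2C = 8.
Solving: C = -1, A = 6, then B = -6.
Hence b_{23} = 6·23 + (-6) + (-1)·(-1) = 133.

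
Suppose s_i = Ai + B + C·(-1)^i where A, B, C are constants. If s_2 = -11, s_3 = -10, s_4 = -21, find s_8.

At i = 2, 3, 4: 2A + B + C = -11; 3A + B - C = -10; 4A + B + C = -21.
Subtracting the first from the second: A - 2C = 1.
Subtracting the second from the third: A + 2C = -11.
Solving: C = -3, A = -5, then B = 2.
Hence s_8 = -5·8 + 2 + (-3)·1 = -41.

-41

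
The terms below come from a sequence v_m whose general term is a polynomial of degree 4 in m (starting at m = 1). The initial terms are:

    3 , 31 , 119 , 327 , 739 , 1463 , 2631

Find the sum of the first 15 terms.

184257

1st diffs: 28, 88, 208, 412, 724, 1168.
2nd diffs: 60, 120, 204, 312, 444.
3rd diffs: 60, 84, 108, 132.
4th diffs: 24, 24, 24 (constant).
Newton forward-difference form: v_m = 3 + 28·C(m-1,1) + 60·C(m-1,2) + 60·C(m-1,3) + 24·C(m-1,4).
Continuing: …, 4399, 6947, 10479, 15223, …, v_{15} = 51719.
Summing m = 1..15 (15 terms) gives 184257.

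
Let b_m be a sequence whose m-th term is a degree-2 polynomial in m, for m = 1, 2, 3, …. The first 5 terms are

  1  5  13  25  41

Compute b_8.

113

1st diffs: 4, 8, 12, 16.
2nd diffs: 4, 4, 4 (constant).
Newton forward-difference form: b_m = 1 + 4·C(m-1,1) + 4·C(m-1,2).
At m = 8: m-1 = 7, so b_8 = 1 + 28 + 84 = 113.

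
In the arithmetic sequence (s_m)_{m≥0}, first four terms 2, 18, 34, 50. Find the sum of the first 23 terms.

4094

Common difference d = 16.
s_m = 2 + (m - 0)·16.
s_{22} = 354; S = 23·(2 + 354)/2 = 4094.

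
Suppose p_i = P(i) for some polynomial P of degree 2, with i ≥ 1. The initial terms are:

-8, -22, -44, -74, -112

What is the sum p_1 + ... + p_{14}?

-4298

1st diffs: -14, -22, -30, -38.
2nd diffs: -8, -8, -8 (constant).
Newton forward-difference form: p_i = -8 + (-14)·C(i-1,1) + (-8)·C(i-1,2).
Continuing: …, -158, -212, -274, -344, …, p_{14} = -814.
Summing i = 1..14 (14 terms) gives -4298.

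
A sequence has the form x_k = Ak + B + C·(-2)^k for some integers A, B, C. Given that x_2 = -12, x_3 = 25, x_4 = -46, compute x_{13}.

24587

At k = 2, 3, 4: 2A + B + 4C = -12; 3A + B - 8C = 25; 4A + B + 16C = -46.
Subtracting the first from the second: A - 12C = 37.
Subtracting the second from the third: A + 24C = -71.
Solving: C = -3, A = 1, then B = -2.
Therefore x_{13} = 13 + (-2) + (-3)·(-8192) = 24587.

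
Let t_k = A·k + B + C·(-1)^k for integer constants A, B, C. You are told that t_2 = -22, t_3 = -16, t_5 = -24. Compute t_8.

-46

At k = 2, 3, 5: 2A + B + C = -22; 3A + B - C = -16; 5A + B - C = -24.
Subtracting the first from the second: A - 2C = 6.
Subtracting the second from the third: 2A = -8.
Solving: C = -5, A = -4, then B = -9.
Therefore t_8 = -32 + (-9) + (-5)·1 = -46.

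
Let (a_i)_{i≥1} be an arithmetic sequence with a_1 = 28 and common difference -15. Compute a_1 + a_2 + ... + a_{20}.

-2290

a_i = 28 + (i - 1)·(-15).
a_{20} = -257; S = 20·(28 + (-257))/2 = -2290.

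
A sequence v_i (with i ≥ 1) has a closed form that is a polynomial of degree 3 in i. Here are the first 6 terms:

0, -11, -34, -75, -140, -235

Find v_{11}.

-1370

1st diffs: -11, -23, -41, -65, -95.
2nd diffs: -12, -18, -24, -30.
3rd diffs: -6, -6, -6 (constant).
So v_i = -i^3 - 4i + 5.
Evaluating at i = 11 gives v_{11} = -1370.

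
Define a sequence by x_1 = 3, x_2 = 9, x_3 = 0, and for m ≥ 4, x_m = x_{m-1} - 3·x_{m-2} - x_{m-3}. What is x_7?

x_4 = -30;  x_5 = -39;  x_6 = 51;  x_7 = 198.

198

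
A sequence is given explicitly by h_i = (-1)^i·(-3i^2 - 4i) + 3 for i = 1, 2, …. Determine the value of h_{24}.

(-1)^24 = 1; -3i^2 - 4i at i=24 is -1824; so h_{24} = -1821.

-1821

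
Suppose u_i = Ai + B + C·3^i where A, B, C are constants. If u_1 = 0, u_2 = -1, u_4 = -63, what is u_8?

-6523

At i = 1, 2, 4: A + B + 3C = 0; 2A + B + 9C = -1; 4A + B + 81C = -63.
Subtracting the first from the second: A + 6C = -1.
Subtracting the second from the third: 2A + 72C = -62.
Solving: C = -1, A = 5, then B = -2.
Hence u_8 = 5·8 + (-2) + (-1)·6561 = -6523.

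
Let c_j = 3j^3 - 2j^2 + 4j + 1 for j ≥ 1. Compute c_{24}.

40417

c_{24} = 3·24^3 - 2·24^2 + 4·24 + 1 = 40417.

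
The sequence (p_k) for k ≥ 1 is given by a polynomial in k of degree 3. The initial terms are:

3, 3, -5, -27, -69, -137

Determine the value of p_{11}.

-1077

1st diffs: 0, -8, -22, -42, -68.
2nd diffs: -8, -14, -20, -26.
3rd diffs: -6, -6, -6 (constant).
Newton forward-difference form: p_k = 3 + (-8)·C(k-1,2) + (-6)·C(k-1,3).
At k = 11: k-1 = 10, so p_{11} = 3 - 360 - 720 = -1077.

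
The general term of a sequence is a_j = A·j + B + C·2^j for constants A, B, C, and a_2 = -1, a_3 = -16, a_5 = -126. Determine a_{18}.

-1310621

Write the equations: 2A + B + 4C = -1; 3A + B + 8C = -16; 5A + B + 32C = -126.
Subtracting the first from the second: A + 4C = -15.
Subtracting the second from the third: 2A + 24C = -110.
Solving: C = -5, A = 5, then B = 9.
Therefore a_{18} = 90 + 9 + (-5)·262144 = -1310621.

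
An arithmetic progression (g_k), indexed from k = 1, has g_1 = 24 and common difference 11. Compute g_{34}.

387

g_k = 24 + (k - 1)·11.
g_{34} = 24 + 33·11 = 387.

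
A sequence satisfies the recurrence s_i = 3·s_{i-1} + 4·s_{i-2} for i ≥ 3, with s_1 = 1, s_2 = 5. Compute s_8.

19661

Step forward from the initial values:
s_3 = 19;  s_4 = 77;  s_5 = 307;  s_6 = 1229;  s_7 = 4915;  s_8 = 19661.
(Characteristic roots are 4 and -1.)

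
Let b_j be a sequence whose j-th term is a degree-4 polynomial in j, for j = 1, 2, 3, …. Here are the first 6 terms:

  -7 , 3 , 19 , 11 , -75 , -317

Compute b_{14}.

1st diffs: 10, 16, -8, -86, -242.
2nd diffs: 6, -24, -78, -156.
3rd diffs: -30, -54, -78.
4th diffs: -24, -24 (constant).
Newton forward-difference form: b_j = -7 + 10·C(j-1,1) + 6·C(j-1,2) + (-30)·C(j-1,3) + (-24)·C(j-1,4).
At j = 14: j-1 = 13, so b_{14} = -7 + 130 + 468 - 8580 - 17160 = -25149.

-25149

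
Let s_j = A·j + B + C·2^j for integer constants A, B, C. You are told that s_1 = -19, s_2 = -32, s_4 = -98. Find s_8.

-1310

Write the equations: A + B + 2C = -19; 2A + B + 4C = -32; 4A + B + 16C = -98.
Subtracting the first from the second: A + 2C = -13.
Subtracting the second from the third: 2A + 12C = -66.
Solving: C = -5, A = -3, then B = -6.
Therefore s_8 = -24 + (-6) + (-5)·256 = -1310.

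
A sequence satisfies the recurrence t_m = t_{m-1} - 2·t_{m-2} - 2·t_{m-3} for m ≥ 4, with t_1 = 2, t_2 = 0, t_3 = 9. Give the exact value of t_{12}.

Step forward from the initial values:
t_4 = 5  t_5 = -13  t_6 = -41  t_7 = -25  t_8 = 83  t_9 = 215  t_{10} = 99  t_{11} = -497  t_{12} = -1125.

-1125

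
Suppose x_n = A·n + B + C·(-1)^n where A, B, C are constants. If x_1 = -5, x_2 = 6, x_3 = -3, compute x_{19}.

At n = 1, 2, 3: A + B - C = -5; 2A + B + C = 6; 3A + B - C = -3.
Subtracting the first from the second: A + 2C = 11.
Subtracting the second from the third: A - 2C = -9.
Solving: C = 5, A = 1, then B = -1.
So x_n = 1·n + (-1) + 5·(-1)^n; at n=19 this is 13.

13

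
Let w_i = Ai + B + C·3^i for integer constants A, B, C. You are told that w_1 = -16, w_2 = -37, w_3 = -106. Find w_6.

Plug in i = 1, 2, 3: A + B + 3C = -16; 2A + B + 9C = -37; 3A + B + 27C = -106.
Subtracting the first from the second: A + 6C = -21.
Subtracting the second from the third: A + 18C = -69.
Solving: C = -4, A = 3, then B = -7.
Therefore w_6 = 18 + (-7) + (-4)·729 = -2905.

-2905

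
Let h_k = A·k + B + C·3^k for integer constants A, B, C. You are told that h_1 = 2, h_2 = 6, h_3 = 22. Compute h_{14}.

4782942

At k = 1, 2, 3: A + B + 3C = 2; 2A + B + 9C = 6; 3A + B + 27C = 22.
Subtracting the first from the second: A + 6C = 4.
Subtracting the second from the third: A + 18C = 16.
Solving: C = 1, A = -2, then B = 1.
So h_k = -2·k + 1 + 1·3^k; at k=14 this is 4782942.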